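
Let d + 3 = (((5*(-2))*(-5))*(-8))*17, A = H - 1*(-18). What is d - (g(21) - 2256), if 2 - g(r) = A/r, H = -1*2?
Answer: -95513/21 ≈ -4548.2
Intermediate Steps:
H = -2
A = 16 (A = -2 - 1*(-18) = -2 + 18 = 16)
g(r) = 2 - 16/r
d = -6803 (d = -3 + (((5*(-2))*(-5))*(-8))*17 = -3 + (-10*(-5)*(-8))*17 = -3 + (50*(-8))*17 = -3 - 400*17 = -3 - 6800 = -6803)
d - (g(21) - 2256) = -6803 - ((2 - 16/21) - 2256) = -6803 - (26/21 - 2256) = -6803 - 1*(-47350/21) = -6803 + 47350/21 = -95513/21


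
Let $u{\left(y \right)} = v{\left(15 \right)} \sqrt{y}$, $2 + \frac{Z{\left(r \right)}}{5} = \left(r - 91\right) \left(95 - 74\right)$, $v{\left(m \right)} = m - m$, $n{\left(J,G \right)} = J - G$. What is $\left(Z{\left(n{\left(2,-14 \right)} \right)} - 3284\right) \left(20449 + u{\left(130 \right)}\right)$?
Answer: $-228394881$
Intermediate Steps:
$v{\left(m \right)} = 0$
$Z{\left(r \right)} = -9565 + 105 r$ ($Z{\left(r \right)} = -10 + 5 \left(r - 91\right) \left(95 - 74\right) = -10 + 5 \left(-91 + r\right) 21 = -10 + 5 \left(-1911 + 21 r\right) = -10 + \left(-9555 + 105 r\right) = -9565 + 105 r$)
$u{\left(y \right)} = 0$ ($u{\left(y \right)} = 0 \sqrt{y} = 0$)
$\left(Z{\left(n{\left(2,-14 \right)} \right)} - 3284\right) \left(20449 + u{\left(130 \right)}\right) = \left(\left(-9565 + 105 \left(2 - -14\right)\right) - 3284\right) \left(20449 + 0\right) = \left(\left(-9565 + 105 \left(2 + 14\right)\right) - 3284\right) 20449 = \left(\left(-9565 + 105 \cdot 16\right) - 3284\right) 20449 = \left(\left(-9565 + 1680\right) - 3284\right) 20449 = \left(-7885 - 3284\right) 20449 = \left(-11169\right) 20449 = -228394881$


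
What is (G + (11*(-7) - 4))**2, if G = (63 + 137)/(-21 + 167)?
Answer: 33790969/5329 ≈ 6341.0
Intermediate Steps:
G = 100/73 (G = 200/146 = 200*(1/146) = 100/73 ≈ 1.3699)
(G + (11*(-7) - 4))**2 = (100/73 + (11*(-7) - 4))**2 = (100/73 + (-77 - 4))**2 = (100/73 - 81)**2 = (-5813/73)**2 = 33790969/5329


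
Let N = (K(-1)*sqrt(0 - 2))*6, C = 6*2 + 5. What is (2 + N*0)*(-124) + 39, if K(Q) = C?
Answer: -209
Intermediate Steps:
C = 17 (C = 12 + 5 = 17)
K(Q) = 17
N = 102*I*sqrt(2) (N = (17*sqrt(0 - 2))*6 = (17*sqrt(-2))*6 = (17*(I*sqrt(2)))*6 = (17*I*sqrt(2))*6 = 102*I*sqrt(2) ≈ 144.25*I)
(2 + N*0)*(-124) + 39 = (2 + (102*I*sqrt(2))*0)*(-124) + 39 = (2 + 0)*(-124) + 39 = 2*(-124) + 39 = -248 + 39 = -209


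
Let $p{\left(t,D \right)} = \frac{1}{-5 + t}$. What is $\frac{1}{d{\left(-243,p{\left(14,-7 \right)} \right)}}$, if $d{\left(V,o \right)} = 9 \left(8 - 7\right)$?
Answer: $\frac{1}{9} \approx 0.11111$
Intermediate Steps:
$d{\left(V,o \right)} = 9$ ($d{\left(V,o \right)} = 9 \cdot 1 = 9$)
$\frac{1}{d{\left(-243,p{\left(14,-7 \right)} \right)}} = \frac{1}{9}$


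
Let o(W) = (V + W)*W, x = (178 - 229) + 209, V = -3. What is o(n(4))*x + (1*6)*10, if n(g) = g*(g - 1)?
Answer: 17124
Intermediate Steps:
n(g) = g*(-1 + g)
x = 158 (x = -51 + 209 = 158)
o(W) = W*(-3 + W) (o(W) = (-3 + W)*W = W*(-3 + W))
o(n(4))*x + (1*6)*10 = ((4*(-1 + 4))*(-3 + 4*(-1 + 4)))*158 + (1*6)*10 = ((4*3)*(-3 + 4*3))*158 + 6*10 = (12*(-3 + 12))*158 + 60 = (12*9)*158 + 60 = 108*158 + 60 = 17064 + 60 = 17124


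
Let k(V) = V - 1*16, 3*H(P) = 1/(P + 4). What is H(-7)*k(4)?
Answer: 4/3 ≈ 1.3333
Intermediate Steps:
H(P) = 1/(3*(4 + P)) (H(P) = 1/(3*(P + 4)) = 1/(3*(4 + P)))
k(V) = -16 + V (k(V) = V - 16 = -16 + V)
H(-7)*k(4) = (1/(3*(4 - 7)))*(-16 + 4) = ((1/3)/(-3))*(-12) = ((1/3)*(-1/3))*(-12) = -1/9*(-12) = 4/3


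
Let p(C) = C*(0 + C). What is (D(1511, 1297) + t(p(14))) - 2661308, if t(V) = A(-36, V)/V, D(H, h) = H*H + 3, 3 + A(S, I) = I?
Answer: -74123871/196 ≈ -3.7818e+5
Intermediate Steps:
p(C) = C**2 (p(C) = C*C = C**2)
A(S, I) = -3 + I
D(H, h) = 3 + H**2 (D(H, h) = H**2 + 3 = 3 + H**2)
t(V) = (-3 + V)/V
(D(1511, 1297) + t(p(14))) - 2661308 = ((3 + 1511**2) + (-3 + 14**2)/(14**2)) - 2661308 = ((3 + 2283121) + (-3 + 196)/196) - 2661308 = (2283124 + (1/196)*193) - 2661308 = (2283124 + 193/196) - 2661308 = 447492497/196 - 2661308 = -74123871/196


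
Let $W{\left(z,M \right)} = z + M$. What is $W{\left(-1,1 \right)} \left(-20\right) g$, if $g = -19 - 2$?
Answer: $0$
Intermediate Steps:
$W{\left(z,M \right)} = M + z$
$g = -21$ ($g = -19 - 2 = -21$)
$W{\left(-1,1 \right)} \left(-20\right) g = \left(1 - 1\right) \left(-20\right) \left(-21\right) = 0 \left(-20\right) \left(-21\right) = 0 \left(-21\right) = 0$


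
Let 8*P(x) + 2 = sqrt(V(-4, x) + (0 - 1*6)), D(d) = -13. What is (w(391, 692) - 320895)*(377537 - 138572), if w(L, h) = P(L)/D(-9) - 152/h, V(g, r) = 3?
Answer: -689837763234195/8996 - 238965*I*sqrt(3)/104 ≈ -7.6683e+10 - 3979.8*I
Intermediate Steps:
P(x) = -1/4 + I*sqrt(3)/8 (P(x) = -1/4 + sqrt(3 + (0 - 1*6))/8 = -1/4 + sqrt(3 + (0 - 6))/8 = -1/4 + sqrt(3 - 6)/8 = -1/4 + sqrt(-3)/8 = -1/4 + (I*sqrt(3))/8 = -1/4 + I*sqrt(3)/8)
w(L, h) = 1/52 - 152/h - I*sqrt(3)/104 (w(L, h) = (-1/4 + I*sqrt(3)/8)/(-13) - 152/h = (-1/4 + I*sqrt(3)/8)*(-1/13) - 152/h = (1/52 - I*sqrt(3)/104) - 152/h = 1/52 - 152/h - I*sqrt(3)/104)
(w(391, 692) - 320895)*(377537 - 138572) = ((1/104)*(-15808 + 692*(2 - I*sqrt(3)))/692 - 320895)*(377537 - 138572) = ((1/104)*(1/692)*(-15808 + (1384 - 692*I*sqrt(3))) - 320895)*238965 = ((1/104)*(1/692)*(-14424 - 692*I*sqrt(3)) - 320895)*238965 = ((-1803/8996 - I*sqrt(3)/104) - 320895)*238965 = (-2886773223/8996 - I*sqrt(3)/104)*238965 = -689837763234195/8996 - 238965*I*sqrt(3)/104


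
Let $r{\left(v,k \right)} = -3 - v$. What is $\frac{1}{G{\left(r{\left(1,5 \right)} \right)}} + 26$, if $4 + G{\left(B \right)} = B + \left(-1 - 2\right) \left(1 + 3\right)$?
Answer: $\frac{519}{20} \approx 25.95$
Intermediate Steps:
$G{\left(B \right)} = -16 + B$ ($G{\left(B \right)} = -4 + \left(B + \left(-1 - 2\right) \left(1 + 3\right)\right) = -4 + \left(B - 12\right) = -4 + \left(-12 + B\right) = -16 + B$)
$\frac{1}{G{\left(r{\left(1,5 \right)} \right)}} + 26 = \frac{1}{-16 - 4} + 26 = \frac{1}{-20} + 26 = - \frac{1}{20} + 26 = \frac{519}{20}$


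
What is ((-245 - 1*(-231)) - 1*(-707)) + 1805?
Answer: 2498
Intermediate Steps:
((-245 - 1*(-231)) - 1*(-707)) + 1805 = ((-245 + 231) + 707) + 1805 = (-14 + 707) + 1805 = 693 + 1805 = 2498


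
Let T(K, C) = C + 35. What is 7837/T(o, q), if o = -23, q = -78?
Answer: -7837/43 ≈ -182.26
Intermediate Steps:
T(K, C) = 35 + C
7837/T(o, q) = 7837/(35 - 78) = 7837/(-43) = 7837*(-1/43) = -7837/43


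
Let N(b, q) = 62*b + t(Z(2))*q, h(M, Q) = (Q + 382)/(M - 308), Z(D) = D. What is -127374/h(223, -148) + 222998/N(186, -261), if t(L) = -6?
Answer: 101040938/2183 ≈ 46285.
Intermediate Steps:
h(M, Q) = (382 + Q)/(-308 + M)
N(b, q) = -6*q + 62*b (N(b, q) = 62*b - 6*q = -6*q + 62*b)
-127374/h(223, -148) + 222998/N(186, -261) = -127374*(-308 + 223)/(382 - 148) + 222998/(-6*(-261) + 62*186) = -127374/(234/(-85)) + 222998/(1566 + 11532) = -127374/((-1/85*234)) + 222998/13098 = -127374/(-234/85) + 222998*(1/13098) = -127374*(-85/234) + 111499/6549 = 138805/3 + 111499/6549 = 101040938/2183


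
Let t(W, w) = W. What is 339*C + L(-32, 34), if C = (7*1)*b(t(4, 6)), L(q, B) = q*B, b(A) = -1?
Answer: -3461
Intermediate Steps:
L(q, B) = B*q
C = -7 (C = (7*1)*(-1) = 7*(-1) = -7)
339*C + L(-32, 34) = 339*(-7) + 34*(-32) = -2373 - 1088 = -3461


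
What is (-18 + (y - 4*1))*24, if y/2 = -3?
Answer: -672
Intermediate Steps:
y = -6 (y = 2*(-3) = -6)
(-18 + (y - 4*1))*24 = (-18 + (-6 - 4*1))*24 = (-18 + (-6 - 4))*24 = (-18 - 10)*24 = -28*24 = -672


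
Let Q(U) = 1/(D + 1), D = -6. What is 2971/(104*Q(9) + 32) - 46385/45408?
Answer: 83992285/317856 ≈ 264.25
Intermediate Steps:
Q(U) = -⅕ (Q(U) = 1/(-6 + 1) = 1/(-5) = -⅕)
2971/(104*Q(9) + 32) - 46385/45408 = 2971/(104*(-⅕) + 32) - 46385/45408 = 2971/(-104/5 + 32) - 46385*1/45408 = 2971/(56/5) - 46385/45408 = 2971*(5/56) - 46385/45408 = 14855/56 - 46385/45408 = 83992285/317856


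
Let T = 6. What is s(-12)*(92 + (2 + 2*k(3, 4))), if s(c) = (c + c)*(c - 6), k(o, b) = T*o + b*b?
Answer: 69984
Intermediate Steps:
k(o, b) = b**2 + 6*o (k(o, b) = 6*o + b*b = 6*o + b**2 = b**2 + 6*o)
s(c) = 2*c*(-6 + c) (s(c) = (2*c)*(-6 + c) = 2*c*(-6 + c))
s(-12)*(92 + (2 + 2*k(3, 4))) = (2*(-12)*(-6 - 12))*(92 + (2 + 2*(4**2 + 6*3))) = (2*(-12)*(-18))*(92 + (2 + 2*(16 + 18))) = 432*(92 + (2 + 2*34)) = 432*(92 + (2 + 68)) = 432*(92 + 70) = 432*162 = 69984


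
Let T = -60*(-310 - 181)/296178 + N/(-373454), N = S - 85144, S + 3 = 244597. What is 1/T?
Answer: -9217404901/3018635605 ≈ -3.0535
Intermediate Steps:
S = 244594 (S = -3 + 244597 = 244594)
N = 159450 (N = 244594 - 85144 = 159450)
T = -3018635605/9217404901 (T = -60*(-310 - 181)/296178 + 159450/(-373454) = -60*(-491)*(1/296178) + 159450*(-1/373454) = 29460*(1/296178) - 79725/186727 = 4910/49363 - 79725/186727 = -3018635605/9217404901 ≈ -0.32749)
1/T = 1/(-3018635605/9217404901) = -9217404901/3018635605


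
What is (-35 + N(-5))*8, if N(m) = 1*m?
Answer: -320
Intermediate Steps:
N(m) = m
(-35 + N(-5))*8 = (-35 - 5)*8 = -40*8 = -320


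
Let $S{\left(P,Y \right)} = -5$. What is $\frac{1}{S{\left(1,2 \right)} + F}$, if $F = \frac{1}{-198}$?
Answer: $- \frac{198}{991} \approx -0.1998$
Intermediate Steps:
$F = - \frac{1}{198} \approx -0.0050505$
$\frac{1}{S{\left(1,2 \right)} + F} = \frac{1}{-5 - \frac{1}{198}} = \frac{1}{- \frac{991}{198}} = - \frac{198}{991}$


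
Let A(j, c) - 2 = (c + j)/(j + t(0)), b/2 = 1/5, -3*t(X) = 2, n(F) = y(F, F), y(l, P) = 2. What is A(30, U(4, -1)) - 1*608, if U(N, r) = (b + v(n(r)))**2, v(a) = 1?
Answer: -1330803/2200 ≈ -604.91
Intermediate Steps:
n(F) = 2
t(X) = -2/3 (t(X) = -1/3*2 = -2/3)
b = 2/5 ≈ 0.40000
U(N, r) = 49/25 (U(N, r) = (2/5 + 1)**2 = (7/5)**2 = 49/25)
A(j, c) = 2 + (c + j)/(-2/3 + j) (A(j, c) = 2 + (c + j)/(j - 2/3) = 2 + (c + j)/(-2/3 + j))
A(30, U(4, -1)) - 1*608 = (-4 + 3*(49/25) + 9*30)/(-2 + 3*30) - 1*608 = (-4 + 147/25 + 270)/(-2 + 90) - 608 = (6797/25)/88 - 608 = (1/88)*(6797/25) - 608 = 6797/2200 - 608 = -1330803/2200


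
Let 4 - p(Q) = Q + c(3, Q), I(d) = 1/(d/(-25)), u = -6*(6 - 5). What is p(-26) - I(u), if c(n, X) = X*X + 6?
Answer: -3937/6 ≈ -656.17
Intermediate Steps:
u = -6 (u = -6*1 = -6)
c(n, X) = 6 + X**2 (c(n, X) = X**2 + 6 = 6 + X**2)
I(d) = -25/d (I(d) = 1/(d*(-1/25)) = 1/(-d/25) = -25/d)
p(Q) = -2 - Q - Q**2 (p(Q) = 4 - (Q + (6 + Q**2)) = 4 - (6 + Q + Q**2) = 4 + (-6 - Q - Q**2) = -2 - Q - Q**2)
p(-26) - I(u) = (-2 - 1*(-26) - 1*(-26)**2) - (-25)/(-6) = (-2 + 26 - 1*676) - (-25)*(-1)/6 = (-2 + 26 - 676) - 1*25/6 = -652 - 25/6 = -3937/6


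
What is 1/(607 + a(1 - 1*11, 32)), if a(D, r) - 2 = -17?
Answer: 1/592 ≈ 0.0016892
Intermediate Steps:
a(D, r) = -15 (a(D, r) = 2 - 17 = -15)
1/(607 + a(1 - 1*11, 32)) = 1/(607 - 15) = 1/592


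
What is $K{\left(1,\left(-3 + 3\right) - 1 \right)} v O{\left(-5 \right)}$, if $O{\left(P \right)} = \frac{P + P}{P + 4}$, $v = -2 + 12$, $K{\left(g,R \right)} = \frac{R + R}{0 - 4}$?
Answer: $50$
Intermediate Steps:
$K{\left(g,R \right)} = - \frac{R}{2}$ ($K{\left(g,R \right)} = \frac{2 R}{-4} = 2 R \left(- \frac{1}{4}\right) = - \frac{R}{2}$)
$v = 10$
$O{\left(P \right)} = \frac{2 P}{4 + P}$
$K{\left(1,\left(-3 + 3\right) - 1 \right)} v O{\left(-5 \right)} = - \frac{\left(-3 + 3\right) - 1}{2} \cdot 10 \cdot 2 \left(-5\right) \frac{1}{4 - 5} = - \frac{0 - 1}{2} \cdot 10 \cdot 2 \left(-5\right) \frac{1}{-1} = \left(- \frac{1}{2}\right) \left(-1\right) 10 \cdot 2 \left(-5\right) \left(-1\right) = \frac{1}{2} \cdot 10 \cdot 10 = 5 \cdot 10 = 50$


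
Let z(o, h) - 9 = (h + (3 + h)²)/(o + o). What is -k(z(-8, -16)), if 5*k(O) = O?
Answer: 9/80 ≈ 0.11250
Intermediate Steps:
z(o, h) = 9 + (h + (3 + h)²)/(2*o) (z(o, h) = 9 + (h + (3 + h)²)/(o + o) = 9 + (h + (3 + h)²)/((2*o)) = 9 + (h + (3 + h)²)*(1/(2*o)) = 9 + (h + (3 + h)²)/(2*o))
k(O) = O/5
-k(z(-8, -16)) = -(½)*(-16 + (3 - 16)² + 18*(-8))/(-8)/5 = -(½)*(-⅛)*(-16 + (-13)² - 144)/5 = -(½)*(-⅛)*(-16 + 169 - 144)/5 = -(½)*(-⅛)*9/5 = -(-9)/(5*16) = -1*(-9/80) = 9/80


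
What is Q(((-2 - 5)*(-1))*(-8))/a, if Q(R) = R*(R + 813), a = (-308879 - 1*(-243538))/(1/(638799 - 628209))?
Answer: 21196/345980595 ≈ 6.1264e-5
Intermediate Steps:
a = -691961190 (a = (-308879 + 243538)/(1/10590) = -65341/1/10590 = -65341*10590 = -691961190)
Q(R) = R*(813 + R)
Q(((-2 - 5)*(-1))*(-8))/a = ((((-2 - 5)*(-1))*(-8))*(813 + ((-2 - 5)*(-1))*(-8)))/(-691961190) = ((-7*(-1)*(-8))*(813 - 7*(-1)*(-8)))*(-1/691961190) = ((7*(-8))*(813 + 7*(-8)))*(-1/691961190) = -56*(813 - 56)*(-1/691961190) = -56*757*(-1/691961190) = -42392*(-1/691961190) = 21196/345980595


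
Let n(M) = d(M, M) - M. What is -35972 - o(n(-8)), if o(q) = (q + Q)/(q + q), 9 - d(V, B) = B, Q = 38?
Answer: -1798663/50 ≈ -35973.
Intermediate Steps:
d(V, B) = 9 - B
n(M) = 9 - 2*M (n(M) = (9 - M) - M = 9 - 2*M)
o(q) = (38 + q)/(2*q) (o(q) = (q + 38)/(q + q) = (38 + q)/((2*q)) = (38 + q)*(1/(2*q)) = (38 + q)/(2*q))
-35972 - o(n(-8)) = -35972 - (38 + (9 - 2*(-8)))/(2*(9 - 2*(-8))) = -35972 - (38 + (9 + 16))/(2*(9 + 16)) = -35972 - (38 + 25)/(2*25) = -35972 - 63/(2*25) = -35972 - 1*63/50 = -35972 - 63/50 = -1798663/50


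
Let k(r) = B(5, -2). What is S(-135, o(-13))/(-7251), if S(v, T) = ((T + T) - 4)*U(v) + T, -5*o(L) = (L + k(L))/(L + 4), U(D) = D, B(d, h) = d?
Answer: -26452/326295 ≈ -0.081068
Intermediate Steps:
k(r) = 5
o(L) = -(5 + L)/(5*(4 + L)) (o(L) = -(L + 5)/(5*(L + 4)) = -(5 + L)/(5*(4 + L)))
S(v, T) = T + v*(-4 + 2*T) (S(v, T) = ((T + T) - 4)*v + T = (2*T - 4)*v + T = (-4 + 2*T)*v + T = v*(-4 + 2*T) + T = T + v*(-4 + 2*T))
S(-135, o(-13))/(-7251) = ((-5 - 1*(-13))/(5*(4 - 13)) - 4*(-135) + 2*((-5 - 1*(-13))/(5*(4 - 13)))*(-135))/(-7251) = ((⅕)*(-5 + 13)/(-9) + 540 + 2*((⅕)*(-5 + 13)/(-9))*(-135))*(-1/7251) = ((⅕)*(-⅑)*8 + 540 + 2*((⅕)*(-⅑)*8)*(-135))*(-1/7251) = (-8/45 + 540 + 2*(-8/45)*(-135))*(-1/7251) = (-8/45 + 540 + 48)*(-1/7251) = (26452/45)*(-1/7251) = -26452/326295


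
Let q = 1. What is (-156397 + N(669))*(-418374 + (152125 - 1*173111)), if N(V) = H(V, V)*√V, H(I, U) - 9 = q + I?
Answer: 68714585920 - 298325440*√669 ≈ 6.0998e+10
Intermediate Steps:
H(I, U) = 10 + I (H(I, U) = 9 + (1 + I) = 10 + I)
N(V) = √V*(10 + V) (N(V) = (10 + V)*√V = √V*(10 + V))
(-156397 + N(669))*(-418374 + (152125 - 1*173111)) = (-156397 + √669*(10 + 669))*(-418374 + (152125 - 1*173111)) = (-156397 + √669*679)*(-418374 + (152125 - 173111)) = (-156397 + 679*√669)*(-418374 - 20986) = (-156397 + 679*√669)*(-439360) = 68714585920 - 298325440*√669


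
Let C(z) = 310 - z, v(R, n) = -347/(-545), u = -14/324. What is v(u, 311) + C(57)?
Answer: 138232/545 ≈ 253.64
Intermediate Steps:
u = -7/162 (u = -14*1/324 = -7/162 ≈ -0.043210)
v(R, n) = 347/545 (v(R, n) = -347*(-1/545) = 347/545)
v(u, 311) + C(57) = 347/545 + (310 - 1*57) = 347/545 + (310 - 57) = 347/545 + 253 = 138232/545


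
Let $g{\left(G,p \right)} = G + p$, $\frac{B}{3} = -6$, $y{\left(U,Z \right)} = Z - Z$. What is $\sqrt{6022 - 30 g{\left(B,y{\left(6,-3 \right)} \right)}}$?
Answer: $\sqrt{6562} \approx 81.006$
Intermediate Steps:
$y{\left(U,Z \right)} = 0$
$B = -18$ ($B = 3 \left(-6\right) = -18$)
$\sqrt{6022 - 30 g{\left(B,y{\left(6,-3 \right)} \right)}} = \sqrt{6022 - 30 \left(-18 + 0\right)} = \sqrt{6022 - -540} = \sqrt{6022 + 540} = \sqrt{6562}$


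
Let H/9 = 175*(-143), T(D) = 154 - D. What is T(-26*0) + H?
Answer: -225071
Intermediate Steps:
H = -225225 (H = 9*(175*(-143)) = 9*(-25025) = -225225)
T(-26*0) + H = (154 - (-26)*0) - 225225 = (154 - 1*0) - 225225 = (154 + 0) - 225225 = 154 - 225225 = -225071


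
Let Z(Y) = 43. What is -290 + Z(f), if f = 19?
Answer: -247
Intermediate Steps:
-290 + Z(f) = -290 + 43 = -247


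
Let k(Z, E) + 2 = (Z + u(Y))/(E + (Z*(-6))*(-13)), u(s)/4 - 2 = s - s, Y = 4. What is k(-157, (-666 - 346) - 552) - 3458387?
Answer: -47760351941/13810 ≈ -3.4584e+6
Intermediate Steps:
u(s) = 8 (u(s) = 8 + 4*(s - s) = 8 + 4*0 = 8 + 0 = 8)
k(Z, E) = -2 + (8 + Z)/(E + 78*Z) (k(Z, E) = -2 + (Z + 8)/(E + (Z*(-6))*(-13)) = -2 + (8 + Z)/(E - 6*Z*(-13)) = -2 + (8 + Z)/(E + 78*Z))
k(-157, (-666 - 346) - 552) - 3458387 = (8 - 155*(-157) - 2*((-666 - 346) - 552))/(((-666 - 346) - 552) + 78*(-157)) - 3458387 = (8 + 24335 - 2*(-1012 - 552))/((-1012 - 552) - 12246) - 3458387 = (8 + 24335 - 2*(-1564))/(-1564 - 12246) - 3458387 = (8 + 24335 + 3128)/(-13810) - 3458387 = -1/13810*27471 - 3458387 = -27471/13810 - 3458387 = -47760351941/13810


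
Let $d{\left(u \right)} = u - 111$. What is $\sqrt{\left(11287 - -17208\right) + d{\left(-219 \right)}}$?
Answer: $\sqrt{28165} \approx 167.82$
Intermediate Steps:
$d{\left(u \right)} = -111 + u$ ($d{\left(u \right)} = u - 111 = -111 + u$)
$\sqrt{\left(11287 - -17208\right) + d{\left(-219 \right)}} = \sqrt{\left(11287 - -17208\right) - 330} = \sqrt{\left(11287 + 17208\right) - 330} = \sqrt{28495 - 330} = \sqrt{28165}$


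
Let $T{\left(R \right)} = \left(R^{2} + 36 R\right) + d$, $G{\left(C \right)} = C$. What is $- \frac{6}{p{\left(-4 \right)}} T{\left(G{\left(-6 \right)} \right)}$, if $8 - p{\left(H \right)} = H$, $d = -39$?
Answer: $\frac{219}{2} \approx 109.5$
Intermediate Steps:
$p{\left(H \right)} = 8 - H$
$T{\left(R \right)} = -39 + R^{2} + 36 R$ ($T{\left(R \right)} = \left(R^{2} + 36 R\right) - 39 = -39 + R^{2} + 36 R$)
$- \frac{6}{p{\left(-4 \right)}} T{\left(G{\left(-6 \right)} \right)} = - \frac{6}{8 - -4} \left(-39 + \left(-6\right)^{2} + 36 \left(-6\right)\right) = - \frac{6}{8 + 4} \left(-39 + 36 - 216\right) = - \frac{6}{12} \left(-219\right) = \left(-6\right) \frac{1}{12} \left(-219\right) = \left(- \frac{1}{2}\right) \left(-219\right) = \frac{219}{2}$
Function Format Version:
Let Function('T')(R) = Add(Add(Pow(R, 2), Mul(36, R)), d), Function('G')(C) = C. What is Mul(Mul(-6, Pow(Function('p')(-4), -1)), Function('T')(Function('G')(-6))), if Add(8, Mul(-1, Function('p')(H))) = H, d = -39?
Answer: Rational(219, 2) ≈ 109.50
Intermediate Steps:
Function('p')(H) = Add(8, Mul(-1, H))
Function('T')(R) = Add(-39, Pow(R, 2), Mul(36, R)) (Function('T')(R) = Add(Add(Pow(R, 2), Mul(36, R)), -39) = Add(-39, Pow(R, 2), Mul(36, R)))
Mul(Mul(-6, Pow(Function('p')(-4), -1)), Function('T')(Function('G')(-6))) = Mul(Mul(-6, Pow(Add(8, Mul(-1, -4)), -1)), Add(-39, Pow(-6, 2), Mul(36, -6))) = Mul(Mul(-6, Pow(Add(8, 4), -1)), Add(-39, 36, -216)) = Mul(Mul(-6, Pow(12, -1)), -219) = Mul(Mul(-6, Rational(1, 12)), -219) = Mul(Rational(-1, 2), -219) = Rational(219, 2)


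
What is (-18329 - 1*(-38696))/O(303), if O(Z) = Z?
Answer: 6789/101 ≈ 67.218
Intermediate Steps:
(-18329 - 1*(-38696))/O(303) = (-18329 - 1*(-38696))/303 = (-18329 + 38696)*(1/303) = 20367*(1/303) = 6789/101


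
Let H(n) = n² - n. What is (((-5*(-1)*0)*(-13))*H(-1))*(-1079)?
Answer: 0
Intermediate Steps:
(((-5*(-1)*0)*(-13))*H(-1))*(-1079) = (((-5*(-1)*0)*(-13))*(-(-1 - 1)))*(-1079) = (((5*0)*(-13))*(-1*(-2)))*(-1079) = ((0*(-13))*2)*(-1079) = (0*2)*(-1079) = 0*(-1079) = 0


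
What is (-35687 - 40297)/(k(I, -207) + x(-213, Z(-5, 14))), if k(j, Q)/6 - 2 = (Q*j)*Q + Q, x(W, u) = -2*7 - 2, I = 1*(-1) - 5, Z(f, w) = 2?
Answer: 37992/771905 ≈ 0.049218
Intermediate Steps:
I = -6 (I = -1 - 5 = -6)
x(W, u) = -16 (x(W, u) = -14 - 2 = -16)
k(j, Q) = 12 + 6*Q + 6*j*Q**2 (k(j, Q) = 12 + 6*((Q*j)*Q + Q) = 12 + 6*(j*Q**2 + Q) = 12 + 6*(Q + j*Q**2) = 12 + (6*Q + 6*j*Q**2) = 12 + 6*Q + 6*j*Q**2)
(-35687 - 40297)/(k(I, -207) + x(-213, Z(-5, 14))) = (-35687 - 40297)/((12 + 6*(-207) + 6*(-6)*(-207)**2) - 16) = -75984/((12 - 1242 + 6*(-6)*42849) - 16) = -75984/((12 - 1242 - 1542564) - 16) = -75984/(-1543794 - 16) = -75984/(-1543810) = -75984*(-1/1543810) = 37992/771905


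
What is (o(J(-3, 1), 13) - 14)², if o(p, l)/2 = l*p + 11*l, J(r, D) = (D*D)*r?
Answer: 37636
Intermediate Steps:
J(r, D) = r*D² (J(r, D) = D²*r = r*D²)
o(p, l) = 22*l + 2*l*p (o(p, l) = 2*(l*p + 11*l) = 2*(11*l + l*p) = 22*l + 2*l*p)
(o(J(-3, 1), 13) - 14)² = (2*13*(11 - 3*1²) - 14)² = (2*13*(11 - 3*1) - 14)² = (2*13*(11 - 3) - 14)² = (2*13*8 - 14)² = (208 - 14)² = 194² = 37636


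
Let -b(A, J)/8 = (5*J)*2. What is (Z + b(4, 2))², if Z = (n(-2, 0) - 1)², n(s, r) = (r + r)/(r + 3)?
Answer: 25281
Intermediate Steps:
b(A, J) = -80*J (b(A, J) = -8*5*J*2 = -80*J)
n(s, r) = 2*r/(3 + r) (n(s, r) = (2*r)/(3 + r) = 2*r/(3 + r))
Z = 1 (Z = (2*0/(3 + 0) - 1)² = (2*0/3 - 1)² = (2*0*(⅓) - 1)² = (0 - 1)² = (-1)² = 1)
(Z + b(4, 2))² = (1 - 80*2)² = (1 - 160)² = (-159)² = 25281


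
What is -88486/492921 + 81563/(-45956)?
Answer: -44270578139/22652677476 ≈ -1.9543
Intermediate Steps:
-88486/492921 + 81563/(-45956) = -88486*1/492921 + 81563*(-1/45956) = -88486/492921 - 81563/45956 = -44270578139/22652677476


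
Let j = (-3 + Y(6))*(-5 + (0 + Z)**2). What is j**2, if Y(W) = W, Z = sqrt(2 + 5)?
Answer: 36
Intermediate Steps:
Z = sqrt(7) ≈ 2.6458
j = 6 (j = (-3 + 6)*(-5 + (0 + sqrt(7))**2) = 3*(-5 + (sqrt(7))**2) = 3*(-5 + 7) = 3*2 = 6)
j**2 = 6**2 = 36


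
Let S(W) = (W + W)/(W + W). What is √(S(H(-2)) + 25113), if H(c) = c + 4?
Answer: √25114 ≈ 158.47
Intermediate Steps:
H(c) = 4 + c
S(W) = 1 (S(W) = (2*W)/((2*W)) = (2*W)*(1/(2*W)) = 1)
√(S(H(-2)) + 25113) = √(1 + 25113) = √25114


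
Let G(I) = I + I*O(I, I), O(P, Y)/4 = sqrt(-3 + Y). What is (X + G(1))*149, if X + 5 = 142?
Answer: 20562 + 596*I*sqrt(2) ≈ 20562.0 + 842.87*I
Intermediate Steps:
O(P, Y) = 4*sqrt(-3 + Y)
X = 137 (X = -5 + 142 = 137)
G(I) = I + 4*I*sqrt(-3 + I) (G(I) = I + I*(4*sqrt(-3 + I)) = I + 4*I*sqrt(-3 + I))
(X + G(1))*149 = (137 + 1*(1 + 4*sqrt(-3 + 1)))*149 = (137 + 1*(1 + 4*sqrt(-2)))*149 = (137 + 1*(1 + 4*(I*sqrt(2))))*149 = (137 + 1*(1 + 4*I*sqrt(2)))*149 = (137 + (1 + 4*I*sqrt(2)))*149 = (138 + 4*I*sqrt(2))*149 = 20562 + 596*I*sqrt(2)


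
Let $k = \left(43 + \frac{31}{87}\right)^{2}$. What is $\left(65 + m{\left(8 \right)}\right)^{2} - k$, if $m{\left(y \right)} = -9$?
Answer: $\frac{9508400}{7569} \approx 1256.2$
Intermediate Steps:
$k = \frac{14227984}{7569}$ ($k = \left(43 + 31 \cdot \frac{1}{87}\right)^{2} = \left(43 + \frac{31}{87}\right)^{2} = \left(\frac{3772}{87}\right)^{2} = \frac{14227984}{7569} \approx 1879.8$)
$\left(65 + m{\left(8 \right)}\right)^{2} - k = \left(65 - 9\right)^{2} - \frac{14227984}{7569} = 56^{2} - \frac{14227984}{7569} = 3136 - \frac{14227984}{7569} = \frac{9508400}{7569}$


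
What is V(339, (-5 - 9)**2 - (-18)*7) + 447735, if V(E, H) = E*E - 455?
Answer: 562201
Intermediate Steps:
V(E, H) = -455 + E**2 (V(E, H) = E**2 - 455 = -455 + E**2)
V(339, (-5 - 9)**2 - (-18)*7) + 447735 = (-455 + 339**2) + 447735 = (-455 + 114921) + 447735 = 114466 + 447735 = 562201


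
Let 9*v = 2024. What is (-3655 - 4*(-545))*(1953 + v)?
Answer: -28911475/9 ≈ -3.2124e+6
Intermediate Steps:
v = 2024/9 (v = (⅑)*2024 = 2024/9 ≈ 224.89)
(-3655 - 4*(-545))*(1953 + v) = (-3655 - 4*(-545))*(1953 + 2024/9) = (-3655 + 2180)*(19601/9) = -1475*19601/9 = -28911475/9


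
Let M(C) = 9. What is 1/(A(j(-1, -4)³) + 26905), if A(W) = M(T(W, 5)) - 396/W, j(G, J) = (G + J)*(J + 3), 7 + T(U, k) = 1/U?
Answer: 125/3363854 ≈ 3.7160e-5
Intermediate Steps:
T(U, k) = -7 + 1/U
j(G, J) = (3 + J)*(G + J) (j(G, J) = (G + J)*(3 + J) = (3 + J)*(G + J))
A(W) = 9 - 396/W
1/(A(j(-1, -4)³) + 26905) = 1/((9 - 396/((-4)² + 3*(-1) + 3*(-4) - 1*(-4))³) + 26905) = 1/((9 - 396/(16 - 3 - 12 + 4)³) + 26905) = 1/((9 - 396/(5³)) + 26905) = 1/((9 - 396/125) + 26905) = 1/(729/125 + 26905) = 1/(3363854/125) = 125/3363854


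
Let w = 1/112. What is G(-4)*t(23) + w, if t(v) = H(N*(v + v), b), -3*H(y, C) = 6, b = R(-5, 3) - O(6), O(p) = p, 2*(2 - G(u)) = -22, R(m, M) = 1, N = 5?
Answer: -2911/112 ≈ -25.991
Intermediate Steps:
G(u) = 13 (G(u) = 2 - ½*(-22) = 2 + 11 = 13)
b = -5 (b = 1 - 1*6 = 1 - 6 = -5)
H(y, C) = -2 (H(y, C) = -⅓*6 = -2)
t(v) = -2
w = 1/112 ≈ 0.0089286
G(-4)*t(23) + w = 13*(-2) + 1/112 = -26 + 1/112 = -2911/112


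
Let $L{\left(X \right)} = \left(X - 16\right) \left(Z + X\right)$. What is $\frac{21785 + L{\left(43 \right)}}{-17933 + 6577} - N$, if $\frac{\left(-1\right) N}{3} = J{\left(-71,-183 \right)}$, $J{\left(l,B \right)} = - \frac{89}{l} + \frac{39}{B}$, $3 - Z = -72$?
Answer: $\frac{45361007}{49182836} \approx 0.92229$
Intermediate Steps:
$Z = 75$ ($Z = 3 - -72 = 3 + 72 = 75$)
$L{\left(X \right)} = \left(-16 + X\right) \left(75 + X\right)$ ($L{\left(X \right)} = \left(X - 16\right) \left(75 + X\right) = \left(-16 + X\right) \left(75 + X\right)$)
$N = - \frac{13518}{4331}$ ($N = - 3 \left(- \frac{89}{-71} + \frac{39}{-183}\right) = - 3 \left(\left(-89\right) \left(- \frac{1}{71}\right) + 39 \left(- \frac{1}{183}\right)\right) = - 3 \left(\frac{89}{71} - \frac{13}{61}\right) = \left(-3\right) \frac{4506}{4331} = - \frac{13518}{4331} \approx -3.1212$)
$\frac{21785 + L{\left(43 \right)}}{-17933 + 6577} - N = \frac{21785 + \left(-1200 + 43^{2} + 59 \cdot 43\right)}{-17933 + 6577} - - \frac{13518}{4331} = \frac{21785 + \left(-1200 + 1849 + 2537\right)}{-11356} + \frac{13518}{4331} = \left(21785 + 3186\right) \left(- \frac{1}{11356}\right) + \frac{13518}{4331} = 24971 \left(- \frac{1}{11356}\right) + \frac{13518}{4331} = - \frac{24971}{11356} + \frac{13518}{4331} = \frac{45361007}{49182836}$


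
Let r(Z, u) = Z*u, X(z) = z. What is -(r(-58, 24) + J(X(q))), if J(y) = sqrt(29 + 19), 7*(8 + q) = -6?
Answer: 1392 - 4*sqrt(3) ≈ 1385.1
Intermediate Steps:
q = -62/7 (q = -8 + (1/7)*(-6) = -8 - 6/7 = -62/7 ≈ -8.8571)
J(y) = 4*sqrt(3) (J(y) = sqrt(48) = 4*sqrt(3))
-(r(-58, 24) + J(X(q))) = -(-58*24 + 4*sqrt(3)) = -(-1392 + 4*sqrt(3)) = 1392 - 4*sqrt(3)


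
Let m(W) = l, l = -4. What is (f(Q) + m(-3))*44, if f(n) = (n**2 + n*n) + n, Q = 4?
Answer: 1408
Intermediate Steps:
m(W) = -4
f(n) = n + 2*n**2 (f(n) = (n**2 + n**2) + n = 2*n**2 + n = n + 2*n**2)
(f(Q) + m(-3))*44 = (4*(1 + 2*4) - 4)*44 = (4*(1 + 8) - 4)*44 = (4*9 - 4)*44 = (36 - 4)*44 = 32*44 = 1408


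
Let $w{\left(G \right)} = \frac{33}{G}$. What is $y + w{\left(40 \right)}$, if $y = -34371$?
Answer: $- \frac{1374807}{40} \approx -34370.0$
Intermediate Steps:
$y + w{\left(40 \right)} = -34371 + \frac{33}{40} = - \frac{1374807}{40}$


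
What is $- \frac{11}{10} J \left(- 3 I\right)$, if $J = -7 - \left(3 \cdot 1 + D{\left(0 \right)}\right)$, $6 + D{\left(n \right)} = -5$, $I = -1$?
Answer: $- \frac{33}{10} \approx -3.3$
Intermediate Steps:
$D{\left(n \right)} = -11$ ($D{\left(n \right)} = -6 - 5 = -11$)
$J = 1$ ($J = -7 - \left(3 \cdot 1 - 11\right) = -7 - \left(3 - 11\right) = -7 - -8 = -7 + 8 = 1$)
$- \frac{11}{10} J \left(- 3 I\right) = - \frac{11}{10} \cdot 1 \left(\left(-3\right) \left(-1\right)\right) = \left(-11\right) \frac{1}{10} \cdot 1 \cdot 3 = \left(- \frac{11}{10}\right) 1 \cdot 3 = \left(- \frac{11}{10}\right) 3 = - \frac{33}{10}$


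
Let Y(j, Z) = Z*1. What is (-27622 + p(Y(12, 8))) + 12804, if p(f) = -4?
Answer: -14822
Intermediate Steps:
Y(j, Z) = Z
(-27622 + p(Y(12, 8))) + 12804 = (-27622 - 4) + 12804 = -27626 + 12804 = -14822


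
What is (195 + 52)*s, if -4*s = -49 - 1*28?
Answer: 19019/4 ≈ 4754.8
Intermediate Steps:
s = 77/4 (s = -(-49 - 1*28)/4 = -(-49 - 28)/4 = -1/4*(-77) = 77/4 ≈ 19.250)
(195 + 52)*s = (195 + 52)*(77/4) = 247*(77/4) = 19019/4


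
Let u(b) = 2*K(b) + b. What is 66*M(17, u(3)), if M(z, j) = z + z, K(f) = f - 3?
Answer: 2244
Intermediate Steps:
K(f) = -3 + f
u(b) = -6 + 3*b (u(b) = 2*(-3 + b) + b = (-6 + 2*b) + b = -6 + 3*b)
M(z, j) = 2*z
66*M(17, u(3)) = 66*(2*17) = 66*34 = 2244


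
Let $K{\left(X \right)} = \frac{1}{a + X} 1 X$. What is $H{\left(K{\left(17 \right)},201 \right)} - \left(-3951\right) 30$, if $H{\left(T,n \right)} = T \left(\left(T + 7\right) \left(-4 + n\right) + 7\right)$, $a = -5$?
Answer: $\frac{17407997}{144} \approx 1.2089 \cdot 10^{5}$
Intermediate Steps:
$K{\left(X \right)} = \frac{X}{-5 + X}$ ($K{\left(X \right)} = \frac{1}{-5 + X} 1 X = \frac{X}{-5 + X}$)
$H{\left(T,n \right)} = T \left(7 + \left(-4 + n\right) \left(7 + T\right)\right)$ ($H{\left(T,n \right)} = T \left(\left(7 + T\right) \left(-4 + n\right) + 7\right) = T \left(\left(-4 + n\right) \left(7 + T\right) + 7\right) = T \left(7 + \left(-4 + n\right) \left(7 + T\right)\right)$)
$H{\left(K{\left(17 \right)},201 \right)} - \left(-3951\right) 30 = \frac{17}{-5 + 17} \left(-21 - 4 \frac{17}{-5 + 17} + 7 \cdot 201 + \frac{17}{-5 + 17} \cdot 201\right) - \left(-3951\right) 30 = \frac{17}{12} \left(-21 - 4 \cdot \frac{17}{12} + 1407 + \frac{17}{12} \cdot 201\right) - -118530 = 17 \cdot \frac{1}{12} \left(-21 - 4 \cdot 17 \cdot \frac{1}{12} + 1407 + 17 \cdot \frac{1}{12} \cdot 201\right) + 118530 = \frac{17 \left(-21 - \frac{17}{3} + 1407 + \frac{17}{12} \cdot 201\right)}{12} + 118530 = \frac{17 \left(-21 - \frac{17}{3} + 1407 + \frac{1139}{4}\right)}{12} + 118530 = \frac{17}{12} \cdot \frac{19981}{12} + 118530 = \frac{339677}{144} + 118530 = \frac{17407997}{144}$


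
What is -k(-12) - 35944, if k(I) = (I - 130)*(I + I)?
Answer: -39352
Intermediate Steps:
k(I) = 2*I*(-130 + I) (k(I) = (-130 + I)*(2*I) = 2*I*(-130 + I))
-k(-12) - 35944 = -2*(-12)*(-130 - 12) - 35944 = -2*(-12)*(-142) - 35944 = -1*3408 - 35944 = -3408 - 35944 = -39352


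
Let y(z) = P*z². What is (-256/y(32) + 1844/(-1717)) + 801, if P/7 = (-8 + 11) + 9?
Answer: 461485211/576912 ≈ 799.92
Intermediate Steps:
P = 84 (P = 7*((-8 + 11) + 9) = 7*(3 + 9) = 7*12 = 84)
y(z) = 84*z²
(-256/y(32) + 1844/(-1717)) + 801 = (-256/(84*32²) + 1844/(-1717)) + 801 = (-256/(84*1024) + 1844*(-1/1717)) + 801 = (-256/86016 - 1844/1717) + 801 = (-256*1/86016 - 1844/1717) + 801 = (-1/336 - 1844/1717) + 801 = -621301/576912 + 801 = 461485211/576912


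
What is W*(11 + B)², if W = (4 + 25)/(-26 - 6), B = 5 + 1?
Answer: -8381/32 ≈ -261.91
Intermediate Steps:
B = 6
W = -29/32 (W = 29/(-32) = 29*(-1/32) = -29/32 ≈ -0.90625)
W*(11 + B)² = -29*(11 + 6)²/32 = -29/32*17² = -29/32*289 = -8381/32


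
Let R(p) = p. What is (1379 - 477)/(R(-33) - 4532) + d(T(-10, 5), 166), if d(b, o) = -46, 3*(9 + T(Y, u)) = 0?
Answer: -19172/415 ≈ -46.198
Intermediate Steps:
T(Y, u) = -9 (T(Y, u) = -9 + (1/3)*0 = -9 + 0 = -9)
(1379 - 477)/(R(-33) - 4532) + d(T(-10, 5), 166) = (1379 - 477)/(-33 - 4532) - 46 = 902/(-4565) - 46 = 902*(-1/4565) - 46 = -82/415 - 46 = -19172/415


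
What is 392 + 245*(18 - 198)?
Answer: -43708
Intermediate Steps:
392 + 245*(18 - 198) = 392 + 245*(-180) = 392 - 44100 = -43708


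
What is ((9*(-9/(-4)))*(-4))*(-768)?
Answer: 62208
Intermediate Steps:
((9*(-9/(-4)))*(-4))*(-768) = ((9*(-9*(-¼)))*(-4))*(-768) = ((9*(9/4))*(-4))*(-768) = ((81/4)*(-4))*(-768) = -81*(-768) = 62208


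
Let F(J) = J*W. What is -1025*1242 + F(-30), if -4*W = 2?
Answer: -1273035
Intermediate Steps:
W = -1/2 (W = -1/4*2 = -1/2 ≈ -0.50000)
F(J) = -J/2 (F(J) = J*(-1/2) = -J/2)
-1025*1242 + F(-30) = -1025*1242 - 1/2*(-30) = -1273050 + 15 = -1273035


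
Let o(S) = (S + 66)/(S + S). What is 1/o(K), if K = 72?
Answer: 24/23 ≈ 1.0435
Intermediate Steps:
o(S) = (66 + S)/(2*S) (o(S) = (66 + S)/((2*S)) = (66 + S)*(1/(2*S)) = (66 + S)/(2*S))
1/o(K) = 1/((½)*(66 + 72)/72) = 1/((½)*(1/72)*138) = 1/(23/24) = 24/23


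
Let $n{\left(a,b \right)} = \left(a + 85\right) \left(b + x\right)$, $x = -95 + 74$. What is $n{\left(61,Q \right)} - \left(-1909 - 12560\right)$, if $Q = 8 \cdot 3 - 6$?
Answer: $14031$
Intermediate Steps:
$x = -21$
$Q = 18$ ($Q = 24 - 6 = 18$)
$n{\left(a,b \right)} = \left(-21 + b\right) \left(85 + a\right)$ ($n{\left(a,b \right)} = \left(a + 85\right) \left(b - 21\right) = \left(85 + a\right) \left(-21 + b\right) = \left(-21 + b\right) \left(85 + a\right)$)
$n{\left(61,Q \right)} - \left(-1909 - 12560\right) = \left(-1785 - 1281 + 85 \cdot 18 + 61 \cdot 18\right) - \left(-1909 - 12560\right) = \left(-1785 - 1281 + 1530 + 1098\right) - -14469 = -438 + 14469 = 14031$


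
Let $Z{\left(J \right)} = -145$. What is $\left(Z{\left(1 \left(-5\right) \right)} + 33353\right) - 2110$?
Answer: $31098$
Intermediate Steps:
$\left(Z{\left(1 \left(-5\right) \right)} + 33353\right) - 2110 = \left(-145 + 33353\right) - 2110 = 33208 - 2110 = 31098$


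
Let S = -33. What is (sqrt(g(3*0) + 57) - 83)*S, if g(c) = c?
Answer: 2739 - 33*sqrt(57) ≈ 2489.9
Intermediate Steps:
(sqrt(g(3*0) + 57) - 83)*S = (sqrt(3*0 + 57) - 83)*(-33) = (sqrt(0 + 57) - 83)*(-33) = (sqrt(57) - 83)*(-33) = (-83 + sqrt(57))*(-33) = 2739 - 33*sqrt(57)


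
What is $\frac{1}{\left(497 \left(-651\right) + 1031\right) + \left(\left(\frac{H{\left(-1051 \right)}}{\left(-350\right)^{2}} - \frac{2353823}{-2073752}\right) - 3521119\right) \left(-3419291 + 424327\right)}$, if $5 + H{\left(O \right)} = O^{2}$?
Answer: $\frac{2268166250}{23919160208359294194651} \approx 9.4826 \cdot 10^{-14}$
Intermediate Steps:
$H{\left(O \right)} = -5 + O^{2}$
$\frac{1}{\left(497 \left(-651\right) + 1031\right) + \left(\left(\frac{H{\left(-1051 \right)}}{\left(-350\right)^{2}} - \frac{2353823}{-2073752}\right) - 3521119\right) \left(-3419291 + 424327\right)} = \frac{1}{\left(497 \left(-651\right) + 1031\right) + \left(\left(\frac{-5 + \left(-1051\right)^{2}}{\left(-350\right)^{2}} - \frac{2353823}{-2073752}\right) - 3521119\right) \left(-3419291 + 424327\right)} = \frac{1}{\left(-323547 + 1031\right) + \left(\left(\frac{-5 + 1104601}{122500} - - \frac{2353823}{2073752}\right) - 3521119\right) \left(-2994964\right)} = \frac{1}{-322516 + \left(\left(1104596 \cdot \frac{1}{122500} + \frac{2353823}{2073752}\right) - 3521119\right) \left(-2994964\right)} = \frac{1}{-322516 + \left(\left(\frac{276149}{30625} + \frac{2353823}{2073752}\right) - 3521119\right) \left(-2994964\right)} = \frac{1}{-322516 + \left(\frac{644750370423}{63508655000} - 3521119\right) \left(-2994964\right)} = \frac{1}{-322516 - - \frac{23919160939879200479651}{2268166250}} = \frac{1}{-322516 + \frac{23919160939879200479651}{2268166250}} = \frac{1}{\frac{23919160208359294194651}{2268166250}} = \frac{2268166250}{23919160208359294194651}$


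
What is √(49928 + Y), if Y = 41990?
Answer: √91918 ≈ 303.18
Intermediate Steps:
√(49928 + Y) = √(49928 + 41990) = √91918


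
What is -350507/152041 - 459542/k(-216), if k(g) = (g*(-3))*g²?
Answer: -5333389100419/2298334466304 ≈ -2.3205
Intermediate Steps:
k(g) = -3*g³ (k(g) = (-3*g)*g² = -3*g³)
-350507/152041 - 459542/k(-216) = -350507/152041 - 459542/((-3*(-216)³)) = -350507*1/152041 - 459542/((-3*(-10077696))) = -350507/152041 - 459542/30233088 = -350507/152041 - 459542*1/30233088 = -350507/152041 - 229771/15116544 = -5333389100419/2298334466304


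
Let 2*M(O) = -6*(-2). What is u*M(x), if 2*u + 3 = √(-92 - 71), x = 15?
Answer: -9 + 3*I*√163 ≈ -9.0 + 38.301*I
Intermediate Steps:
M(O) = 6 (M(O) = (-6*(-2))/2 = (½)*12 = 6)
u = -3/2 + I*√163/2 (u = -3/2 + √(-92 - 71)/2 = -3/2 + √(-163)/2 = -3/2 + (I*√163)/2 = -3/2 + I*√163/2 ≈ -1.5 + 6.3836*I)
u*M(x) = (-3/2 + I*√163/2)*6 = -9 + 3*I*√163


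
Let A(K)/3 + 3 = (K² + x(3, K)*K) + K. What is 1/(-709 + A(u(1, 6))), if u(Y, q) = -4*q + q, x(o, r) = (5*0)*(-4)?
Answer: 1/200 ≈ 0.0050000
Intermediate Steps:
x(o, r) = 0 (x(o, r) = 0*(-4) = 0)
u(Y, q) = -3*q
A(K) = -9 + 3*K + 3*K² (A(K) = -9 + 3*((K² + 0*K) + K) = -9 + 3*((K² + 0) + K) = -9 + 3*(K² + K) = -9 + 3*(K + K²) = -9 + (3*K + 3*K²) = -9 + 3*K + 3*K²)
1/(-709 + A(u(1, 6))) = 1/(-709 + (-9 + 3*(-3*6) + 3*(-3*6)²)) = 1/(-709 + (-9 + 3*(-18) + 3*(-18)²)) = 1/(-709 + (-9 - 54 + 3*324)) = 1/(-709 + (-9 - 54 + 972)) = 1/(-709 + 909) = 1/200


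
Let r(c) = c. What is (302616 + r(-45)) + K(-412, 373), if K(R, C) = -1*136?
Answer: 302435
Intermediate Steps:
K(R, C) = -136
(302616 + r(-45)) + K(-412, 373) = (302616 - 45) - 136 = 302571 - 136 = 302435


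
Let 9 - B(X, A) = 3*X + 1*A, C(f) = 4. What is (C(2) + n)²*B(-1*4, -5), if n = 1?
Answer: 650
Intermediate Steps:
B(X, A) = 9 - A - 3*X (B(X, A) = 9 - (3*X + 1*A) = 9 - (3*X + A) = 9 - (A + 3*X) = 9 + (-A - 3*X) = 9 - A - 3*X)
(C(2) + n)²*B(-1*4, -5) = (4 + 1)²*(9 - 1*(-5) - (-3)*4) = 5²*(9 + 5 - 3*(-4)) = 25*(9 + 5 + 12) = 25*26 = 650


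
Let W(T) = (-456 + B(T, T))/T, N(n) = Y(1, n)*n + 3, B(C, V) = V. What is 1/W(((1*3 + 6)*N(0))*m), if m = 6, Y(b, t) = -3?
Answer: -27/49 ≈ -0.55102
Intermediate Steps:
N(n) = 3 - 3*n (N(n) = -3*n + 3 = 3 - 3*n)
W(T) = (-456 + T)/T
1/W(((1*3 + 6)*N(0))*m) = 1/((-456 + ((1*3 + 6)*(3 - 3*0))*6)/((((1*3 + 6)*(3 - 3*0))*6))) = 1/((-456 + ((3 + 6)*(3 + 0))*6)/((((3 + 6)*(3 + 0))*6))) = 1/((-456 + (9*3)*6)/(((9*3)*6))) = 1/((-456 + 27*6)/((27*6))) = 1/((-456 + 162)/162) = 1/((1/162)*(-294)) = 1/(-49/27) = -27/49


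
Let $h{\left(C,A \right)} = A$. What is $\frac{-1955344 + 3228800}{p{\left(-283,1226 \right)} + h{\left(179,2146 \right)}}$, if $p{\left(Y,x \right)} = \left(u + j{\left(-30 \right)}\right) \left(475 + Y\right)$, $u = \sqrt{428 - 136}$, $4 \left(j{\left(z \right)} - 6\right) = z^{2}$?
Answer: $\frac{208497032}{7574999} - \frac{1721856 \sqrt{73}}{7574999} \approx 25.582$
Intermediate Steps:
$j{\left(z \right)} = 6 + \frac{z^{2}}{4}$
$u = 2 \sqrt{73}$ ($u = \sqrt{292} = 2 \sqrt{73} \approx 17.088$)
$p{\left(Y,x \right)} = \left(231 + 2 \sqrt{73}\right) \left(475 + Y\right)$ ($p{\left(Y,x \right)} = \left(2 \sqrt{73} + \left(6 + \frac{\left(-30\right)^{2}}{4}\right)\right) \left(475 + Y\right) = \left(2 \sqrt{73} + \left(6 + \frac{1}{4} \cdot 900\right)\right) \left(475 + Y\right) = \left(2 \sqrt{73} + \left(6 + 225\right)\right) \left(475 + Y\right) = \left(2 \sqrt{73} + 231\right) \left(475 + Y\right) = \left(231 + 2 \sqrt{73}\right) \left(475 + Y\right)$)
$\frac{-1955344 + 3228800}{p{\left(-283,1226 \right)} + h{\left(179,2146 \right)}} = \frac{-1955344 + 3228800}{\left(109725 + 231 \left(-283\right) + 950 \sqrt{73} + 2 \left(-283\right) \sqrt{73}\right) + 2146} = \frac{1273456}{\left(109725 - 65373 + 950 \sqrt{73} - 566 \sqrt{73}\right) + 2146} = \frac{1273456}{\left(44352 + 384 \sqrt{73}\right) + 2146} = \frac{1273456}{46498 + 384 \sqrt{73}}$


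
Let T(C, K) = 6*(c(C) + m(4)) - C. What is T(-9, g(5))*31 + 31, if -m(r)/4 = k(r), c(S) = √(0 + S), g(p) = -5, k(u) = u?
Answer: -2666 + 558*I ≈ -2666.0 + 558.0*I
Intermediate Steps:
c(S) = √S
m(r) = -4*r
T(C, K) = -96 - C + 6*√C (T(C, K) = 6*(√C - 4*4) - C = 6*(√C - 16) - C = 6*(-16 + √C) - C = (-96 + 6*√C) - C = -96 - C + 6*√C)
T(-9, g(5))*31 + 31 = (-96 - 1*(-9) + 6*√(-9))*31 + 31 = (-96 + 9 + 6*(3*I))*31 + 31 = (-96 + 9 + 18*I)*31 + 31 = (-87 + 18*I)*31 + 31 = (-2697 + 558*I) + 31 = -2666 + 558*I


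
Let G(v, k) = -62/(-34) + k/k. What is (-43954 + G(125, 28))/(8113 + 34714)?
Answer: -747170/728059 ≈ -1.0262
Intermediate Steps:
G(v, k) = 48/17 (G(v, k) = -62*(-1/34) + 1 = 31/17 + 1 = 48/17)
(-43954 + G(125, 28))/(8113 + 34714) = (-43954 + 48/17)/(8113 + 34714) = -747170/17/42827 = -747170/17*1/42827 = -747170/728059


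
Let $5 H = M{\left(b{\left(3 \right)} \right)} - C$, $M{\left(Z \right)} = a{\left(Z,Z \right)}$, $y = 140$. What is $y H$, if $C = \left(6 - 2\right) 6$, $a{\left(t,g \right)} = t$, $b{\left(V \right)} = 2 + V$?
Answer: $-532$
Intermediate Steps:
$M{\left(Z \right)} = Z$
$C = 24$ ($C = \left(6 - 2\right) 6 = 4 \cdot 6 = 24$)
$H = - \frac{19}{5}$ ($H = \frac{\left(2 + 3\right) - 24}{5} = \frac{5 - 24}{5} = \frac{1}{5} \left(-19\right) = - \frac{19}{5} \approx -3.8$)
$y H = 140 \left(- \frac{19}{5}\right) = -532$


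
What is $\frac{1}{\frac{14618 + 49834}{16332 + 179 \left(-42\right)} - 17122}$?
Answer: $- \frac{1469}{25141476} \approx -5.8429 \cdot 10^{-5}$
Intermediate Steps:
$\frac{1}{\frac{14618 + 49834}{16332 + 179 \left(-42\right)} - 17122} = \frac{1}{\frac{64452}{16332 - 7518} - 17122} = \frac{1}{\frac{64452}{8814} - 17122} = \frac{1}{64452 \cdot \frac{1}{8814} - 17122} = \frac{1}{\frac{10742}{1469} - 17122} = \frac{1}{- \frac{25141476}{1469}} = - \frac{1469}{25141476}$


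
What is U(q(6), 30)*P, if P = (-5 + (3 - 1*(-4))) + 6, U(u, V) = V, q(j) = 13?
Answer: 240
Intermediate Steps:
P = 8 (P = (-5 + (3 + 4)) + 6 = (-5 + 7) + 6 = 2 + 6 = 8)
U(q(6), 30)*P = 30*8 = 240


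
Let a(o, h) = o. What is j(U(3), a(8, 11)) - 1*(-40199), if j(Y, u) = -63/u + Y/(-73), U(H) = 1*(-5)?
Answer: 23471657/584 ≈ 40191.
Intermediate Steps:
U(H) = -5
j(Y, u) = -63/u - Y/73 (j(Y, u) = -63/u + Y*(-1/73) = -63/u - Y/73)
j(U(3), a(8, 11)) - 1*(-40199) = (-63/8 - 1/73*(-5)) - 1*(-40199) = (-63*⅛ + 5/73) + 40199 = (-63/8 + 5/73) + 40199 = -4559/584 + 40199 = 23471657/584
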